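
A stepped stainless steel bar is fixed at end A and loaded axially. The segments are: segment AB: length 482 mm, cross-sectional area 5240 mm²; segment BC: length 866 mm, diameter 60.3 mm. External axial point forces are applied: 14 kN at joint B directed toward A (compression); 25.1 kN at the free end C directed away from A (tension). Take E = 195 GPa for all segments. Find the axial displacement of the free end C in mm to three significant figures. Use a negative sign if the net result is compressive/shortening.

0.0443 mm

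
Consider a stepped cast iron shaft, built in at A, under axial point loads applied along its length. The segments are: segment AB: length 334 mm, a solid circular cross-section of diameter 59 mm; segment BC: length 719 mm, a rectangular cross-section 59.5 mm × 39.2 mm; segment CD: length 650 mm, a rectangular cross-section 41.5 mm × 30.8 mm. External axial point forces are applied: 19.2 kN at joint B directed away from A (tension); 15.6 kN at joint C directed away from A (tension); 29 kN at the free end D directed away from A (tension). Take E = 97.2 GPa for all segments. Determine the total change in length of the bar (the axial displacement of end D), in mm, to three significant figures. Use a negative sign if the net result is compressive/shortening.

0.373 mm

Internal axial forces (sectioning from the free end, tension +): N_CD = 29 kN, N_BC = 44.6 kN, N_AB = 63.8 kN.
A_AB = 2734 mm².
A_BC = 2332 mm².
A_CD = 1278 mm².
δ_AB = 63800·334/(2734·97200) = 0.08019 mm
δ_BC = 44600·719/(2332·97200) = 0.1414 mm
δ_CD = 29000·650/(1278·97200) = 0.1517 mm
δ = Σδ_i = 0.3734 mm.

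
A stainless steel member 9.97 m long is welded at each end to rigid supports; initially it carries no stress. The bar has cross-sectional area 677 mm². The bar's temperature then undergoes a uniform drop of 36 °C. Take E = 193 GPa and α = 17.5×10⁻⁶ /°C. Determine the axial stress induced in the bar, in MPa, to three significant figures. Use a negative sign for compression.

Free thermal expansion αLΔT = 17.5e-6 · 9970 · -36 = -6.281 mm.
The walls impose strain ε = −(-6.281)/9970 = 6.3000e-04; σ = Eε = 193000 · 6.3000e-04 = 121.6 MPa.

122 MPa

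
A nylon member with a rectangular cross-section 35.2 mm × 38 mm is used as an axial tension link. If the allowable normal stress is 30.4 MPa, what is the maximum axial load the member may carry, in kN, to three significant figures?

40.7 kN

A = 1338 mm².
P_max = σ_allow · A = 30.4 · 1338 = 40660 N = 40.66 kN.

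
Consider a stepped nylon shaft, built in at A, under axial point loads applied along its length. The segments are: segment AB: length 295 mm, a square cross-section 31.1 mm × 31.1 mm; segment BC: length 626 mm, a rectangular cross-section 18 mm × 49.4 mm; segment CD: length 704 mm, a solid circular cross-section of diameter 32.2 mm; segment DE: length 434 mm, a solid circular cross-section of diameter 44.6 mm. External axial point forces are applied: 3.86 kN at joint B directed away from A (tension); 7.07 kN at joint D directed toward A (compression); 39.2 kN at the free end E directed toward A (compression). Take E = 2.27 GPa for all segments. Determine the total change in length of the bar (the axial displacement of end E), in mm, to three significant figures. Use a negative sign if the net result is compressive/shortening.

Internal axial forces (sectioning from the free end, tension +): N_DE = -39.2 kN, N_CD = -46.27 kN, N_BC = -46.27 kN, N_AB = -42.41 kN.
A_AB = 967.2 mm².
A_BC = 889.2 mm².
A_CD = 814.3 mm².
A_DE = 1562 mm².
δ_AB = -42410·295/(967.2·2270) = -5.698 mm
δ_BC = -46270·626/(889.2·2270) = -14.35 mm
δ_CD = -46270·704/(814.3·2270) = -17.62 mm
δ_DE = -39200·434/(1562·2270) = -4.797 mm
δ = Σδ_i = -42.47 mm.

-42.5 mm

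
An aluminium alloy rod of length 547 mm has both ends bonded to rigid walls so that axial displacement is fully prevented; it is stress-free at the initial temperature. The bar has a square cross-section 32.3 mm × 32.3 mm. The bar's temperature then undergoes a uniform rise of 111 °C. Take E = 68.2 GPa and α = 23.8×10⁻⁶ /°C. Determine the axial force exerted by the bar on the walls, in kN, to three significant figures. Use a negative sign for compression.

-188 kN

Free thermal expansion αLΔT = 23.8e-6 · 547 · 111 = 1.445 mm.
The walls impose strain ε = −(1.445)/547 = -2.6418e-03; σ = Eε = 68200 · -2.6418e-03 = -180.2 MPa.
Wall reaction R = σ·A = -180.2·1043 = -188000 N = -188 kN.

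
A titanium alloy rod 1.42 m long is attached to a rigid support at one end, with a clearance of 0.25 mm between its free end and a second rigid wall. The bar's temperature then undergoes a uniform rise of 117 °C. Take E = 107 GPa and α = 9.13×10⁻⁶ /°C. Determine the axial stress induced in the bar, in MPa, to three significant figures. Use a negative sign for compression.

-95.5 MPa

Free thermal expansion αLΔT = 9.13e-6 · 1420 · 117 = 1.517 mm.
The walls engage after the gap closes; constrained expansion = 1.517 − 0.25 = 1.267 mm.
The walls impose strain ε = −(1.267)/1420 = -8.9215e-04; σ = Eε = 107000 · -8.9215e-04 = -95.46 MPa.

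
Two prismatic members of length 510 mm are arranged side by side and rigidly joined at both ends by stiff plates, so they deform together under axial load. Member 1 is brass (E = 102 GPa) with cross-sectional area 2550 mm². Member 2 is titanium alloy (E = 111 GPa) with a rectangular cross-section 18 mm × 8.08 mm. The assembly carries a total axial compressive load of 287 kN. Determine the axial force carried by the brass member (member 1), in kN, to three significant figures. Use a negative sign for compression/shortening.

A_2 = 145.4 mm².
Equal strain + equilibrium ⇒ each member carries load in proportion to AE: A₁E₁ = 260100000 N, A₂E₂ = 16140000 N, ΣAE = 276200000 N.
F₁ = P·A₁E₁/ΣAE = -287000·260100000/276200000 = -270200 N.

-270 kN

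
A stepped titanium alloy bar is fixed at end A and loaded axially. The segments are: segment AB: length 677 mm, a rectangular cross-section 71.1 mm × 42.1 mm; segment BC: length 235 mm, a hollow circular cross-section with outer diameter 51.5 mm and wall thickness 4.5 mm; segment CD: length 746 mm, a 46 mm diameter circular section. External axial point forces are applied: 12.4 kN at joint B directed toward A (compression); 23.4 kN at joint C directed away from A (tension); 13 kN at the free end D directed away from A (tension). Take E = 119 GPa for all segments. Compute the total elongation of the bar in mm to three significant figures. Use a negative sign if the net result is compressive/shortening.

0.203 mm

Internal axial forces (sectioning from the free end, tension +): N_CD = 13 kN, N_BC = 36.4 kN, N_AB = 24 kN.
A_AB = 2993 mm².
A_BC = 664.4 mm².
A_CD = 1662 mm².
δ_AB = 24000·677/(2993·119000) = 0.04561 mm
δ_BC = 36400·235/(664.4·119000) = 0.1082 mm
δ_CD = 13000·746/(1662·119000) = 0.04904 mm
δ = Σδ_i = 0.2028 mm.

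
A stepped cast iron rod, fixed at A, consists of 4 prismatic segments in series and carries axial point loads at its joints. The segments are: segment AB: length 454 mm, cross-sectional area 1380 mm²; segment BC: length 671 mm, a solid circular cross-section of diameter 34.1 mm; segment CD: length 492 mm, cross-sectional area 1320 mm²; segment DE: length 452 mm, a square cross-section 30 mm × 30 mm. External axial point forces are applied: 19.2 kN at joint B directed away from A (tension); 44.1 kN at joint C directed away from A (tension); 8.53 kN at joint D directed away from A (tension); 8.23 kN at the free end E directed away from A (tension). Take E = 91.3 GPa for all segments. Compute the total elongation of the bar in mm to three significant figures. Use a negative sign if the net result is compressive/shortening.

0.892 mm

Internal axial forces (sectioning from the free end, tension +): N_DE = 8.23 kN, N_CD = 16.76 kN, N_BC = 60.86 kN, N_AB = 80.06 kN.
A_BC = 913.3 mm².
A_DE = 900 mm².
δ_AB = 80060·454/(1380·91300) = 0.2885 mm
δ_BC = 60860·671/(913.3·91300) = 0.4898 mm
δ_CD = 16760·492/(1320·91300) = 0.06842 mm
δ_DE = 8230·452/(900·91300) = 0.04527 mm
δ = Σδ_i = 0.8919 mm.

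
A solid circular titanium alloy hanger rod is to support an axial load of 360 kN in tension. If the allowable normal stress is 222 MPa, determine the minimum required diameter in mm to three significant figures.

45.4 mm

Required area A ≥ P/σ_allow = 360000/222 = 1622 mm².
For a solid circular section, d ≥ √(4A/π) = 45.44 mm.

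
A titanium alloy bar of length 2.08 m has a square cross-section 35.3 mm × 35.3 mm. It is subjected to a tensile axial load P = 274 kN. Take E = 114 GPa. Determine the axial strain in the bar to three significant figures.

0.00193

A = 1246 mm².
σ = N/A = 219.9 MPa; ε = σ/E = 219.9/114000 = 1.929e-03.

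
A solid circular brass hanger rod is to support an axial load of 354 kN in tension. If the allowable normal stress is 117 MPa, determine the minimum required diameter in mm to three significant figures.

62.1 mm

Required area A ≥ P/σ_allow = 354000/117 = 3026 mm².
For a solid circular section, d ≥ √(4A/π) = 62.07 mm.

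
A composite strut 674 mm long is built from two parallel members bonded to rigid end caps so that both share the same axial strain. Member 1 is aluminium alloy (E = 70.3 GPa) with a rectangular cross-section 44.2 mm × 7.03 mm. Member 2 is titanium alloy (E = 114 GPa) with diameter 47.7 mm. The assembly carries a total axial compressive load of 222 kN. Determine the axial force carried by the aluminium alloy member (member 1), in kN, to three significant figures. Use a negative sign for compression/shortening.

-21.5 kN

A_1 = 310.7 mm².
A_2 = 1787 mm².
Equal strain + equilibrium ⇒ each member carries load in proportion to AE: A₁E₁ = 21840000 N, A₂E₂ = 203700000 N, ΣAE = 225600000 N.
F₁ = P·A₁E₁/ΣAE = -222000·21840000/225600000 = -21500 N.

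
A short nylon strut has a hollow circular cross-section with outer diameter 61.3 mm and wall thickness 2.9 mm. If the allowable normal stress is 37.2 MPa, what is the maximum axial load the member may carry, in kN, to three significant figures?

A = 532.1 mm².
P_max = σ_allow · A = 37.2 · 532.1 = 19790 N = 19.79 kN.

19.8 kN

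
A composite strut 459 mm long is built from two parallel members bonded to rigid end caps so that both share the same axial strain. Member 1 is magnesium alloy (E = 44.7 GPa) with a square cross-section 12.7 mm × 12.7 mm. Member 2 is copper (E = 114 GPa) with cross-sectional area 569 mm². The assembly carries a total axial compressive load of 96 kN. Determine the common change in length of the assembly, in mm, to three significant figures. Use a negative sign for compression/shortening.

-0.611 mm

A_1 = 161.3 mm².
Equal strain + equilibrium ⇒ each member carries load in proportion to AE: A₁E₁ = 7210000 N, A₂E₂ = 64870000 N, ΣAE = 72080000 N.
δ = PL/ΣAE = -96000·459/72080000 = -0.6114 mm.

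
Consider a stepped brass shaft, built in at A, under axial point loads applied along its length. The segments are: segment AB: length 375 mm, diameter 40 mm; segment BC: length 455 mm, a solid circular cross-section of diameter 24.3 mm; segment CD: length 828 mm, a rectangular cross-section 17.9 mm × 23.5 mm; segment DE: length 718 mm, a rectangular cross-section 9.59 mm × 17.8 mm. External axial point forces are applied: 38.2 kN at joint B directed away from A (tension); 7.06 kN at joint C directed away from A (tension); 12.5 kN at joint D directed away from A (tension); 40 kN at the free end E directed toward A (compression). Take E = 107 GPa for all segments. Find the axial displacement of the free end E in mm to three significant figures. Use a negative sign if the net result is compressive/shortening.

-2.22 mm

Internal axial forces (sectioning from the free end, tension +): N_DE = -40 kN, N_CD = -27.5 kN, N_BC = -20.44 kN, N_AB = 17.76 kN.
A_AB = 1257 mm².
A_BC = 463.8 mm².
A_CD = 420.6 mm².
A_DE = 170.7 mm².
δ_AB = 17760·375/(1257·107000) = 0.04953 mm
δ_BC = -20440·455/(463.8·107000) = -0.1874 mm
δ_CD = -27500·828/(420.6·107000) = -0.5059 mm
δ_DE = -40000·718/(170.7·107000) = -1.572 mm
δ = Σδ_i = -2.216 mm.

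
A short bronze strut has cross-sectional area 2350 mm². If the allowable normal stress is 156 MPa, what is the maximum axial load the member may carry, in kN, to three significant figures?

367 kN

P_max = σ_allow · A = 156 · 2350 = 366600 N = 366.6 kN.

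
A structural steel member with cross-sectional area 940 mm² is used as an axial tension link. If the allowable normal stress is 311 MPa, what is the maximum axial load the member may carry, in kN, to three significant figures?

P_max = σ_allow · A = 311 · 940 = 292300 N = 292.3 kN.

292 kN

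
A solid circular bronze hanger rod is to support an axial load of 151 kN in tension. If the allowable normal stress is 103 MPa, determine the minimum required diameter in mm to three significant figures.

43.2 mm

Required area A ≥ P/σ_allow = 151000/103 = 1466 mm².
For a solid circular section, d ≥ √(4A/π) = 43.2 mm.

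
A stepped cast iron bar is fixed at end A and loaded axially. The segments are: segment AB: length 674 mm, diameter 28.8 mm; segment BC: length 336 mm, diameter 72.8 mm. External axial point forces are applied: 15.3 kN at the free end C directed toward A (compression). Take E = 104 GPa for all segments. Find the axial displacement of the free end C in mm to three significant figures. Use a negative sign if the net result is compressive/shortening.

Internal axial forces (sectioning from the free end, tension +): N_BC = -15.3 kN, N_AB = -15.3 kN.
A_AB = 651.4 mm².
A_BC = 4162 mm².
δ_AB = -15300·674/(651.4·104000) = -0.1522 mm
δ_BC = -15300·336/(4162·104000) = -0.01188 mm
δ = Σδ_i = -0.1641 mm.

-0.164 mm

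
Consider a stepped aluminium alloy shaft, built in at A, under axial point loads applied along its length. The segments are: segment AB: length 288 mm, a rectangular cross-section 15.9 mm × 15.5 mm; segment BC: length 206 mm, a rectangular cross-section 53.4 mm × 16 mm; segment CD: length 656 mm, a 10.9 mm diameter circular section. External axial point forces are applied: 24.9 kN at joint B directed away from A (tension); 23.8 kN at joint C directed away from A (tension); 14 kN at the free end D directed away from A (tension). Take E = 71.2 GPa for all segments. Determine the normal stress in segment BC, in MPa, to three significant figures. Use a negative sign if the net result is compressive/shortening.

44.2 MPa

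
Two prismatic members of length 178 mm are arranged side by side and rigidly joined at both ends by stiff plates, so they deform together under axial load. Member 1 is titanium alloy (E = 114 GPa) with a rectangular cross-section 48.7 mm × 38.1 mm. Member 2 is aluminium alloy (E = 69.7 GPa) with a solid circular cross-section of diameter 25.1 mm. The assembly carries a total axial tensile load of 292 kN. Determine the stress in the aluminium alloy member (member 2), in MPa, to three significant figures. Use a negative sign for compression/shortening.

82.7 MPa

A_1 = 1855 mm².
A_2 = 494.8 mm².
Equal strain + equilibrium ⇒ each member carries load in proportion to AE: A₁E₁ = 211500000 N, A₂E₂ = 34490000 N, ΣAE = 246000000 N.
σ₂ = P·E₂/ΣAE = 292000·69700/246000000 = 82.73 MPa.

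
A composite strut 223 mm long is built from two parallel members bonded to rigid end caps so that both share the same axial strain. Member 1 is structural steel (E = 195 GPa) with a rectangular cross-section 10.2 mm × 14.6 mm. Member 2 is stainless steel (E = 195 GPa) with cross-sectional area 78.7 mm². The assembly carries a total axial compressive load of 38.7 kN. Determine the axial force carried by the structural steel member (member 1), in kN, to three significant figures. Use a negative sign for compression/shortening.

A_1 = 148.9 mm².
Equal strain + equilibrium ⇒ each member carries load in proportion to AE: A₁E₁ = 29040000 N, A₂E₂ = 15350000 N, ΣAE = 44390000 N.
F₁ = P·A₁E₁/ΣAE = -38700·29040000/44390000 = -25320 N.

-25.3 kN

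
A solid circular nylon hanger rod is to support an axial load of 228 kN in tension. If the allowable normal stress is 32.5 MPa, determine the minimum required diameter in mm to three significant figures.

94.5 mm

Required area A ≥ P/σ_allow = 228000/32.5 = 7015 mm².
For a solid circular section, d ≥ √(4A/π) = 94.51 mm.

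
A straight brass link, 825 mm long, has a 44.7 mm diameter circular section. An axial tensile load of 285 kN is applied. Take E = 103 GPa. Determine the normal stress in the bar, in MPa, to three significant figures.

182 MPa

A = 1569 mm².
σ = N/A = 285000/1569 = 181.6 MPa.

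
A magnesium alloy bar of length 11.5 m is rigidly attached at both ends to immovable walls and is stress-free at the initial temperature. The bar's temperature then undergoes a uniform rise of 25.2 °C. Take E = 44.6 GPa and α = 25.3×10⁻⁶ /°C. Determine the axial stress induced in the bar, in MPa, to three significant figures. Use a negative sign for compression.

-28.4 MPa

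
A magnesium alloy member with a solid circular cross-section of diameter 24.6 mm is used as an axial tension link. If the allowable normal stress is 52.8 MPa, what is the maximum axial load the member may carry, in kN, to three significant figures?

25.1 kN

A = 475.3 mm².
P_max = σ_allow · A = 52.8 · 475.3 = 25100 N = 25.1 kN.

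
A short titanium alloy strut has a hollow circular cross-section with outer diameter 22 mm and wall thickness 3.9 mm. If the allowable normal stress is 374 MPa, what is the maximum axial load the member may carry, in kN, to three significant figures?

82.9 kN

A = 221.8 mm².
P_max = σ_allow · A = 374 · 221.8 = 82940 N = 82.94 kN.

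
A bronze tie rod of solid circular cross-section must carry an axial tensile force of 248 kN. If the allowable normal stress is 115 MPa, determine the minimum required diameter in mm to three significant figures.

Required area A ≥ P/σ_allow = 248000/115 = 2157 mm².
For a solid circular section, d ≥ √(4A/π) = 52.4 mm.

52.4 mm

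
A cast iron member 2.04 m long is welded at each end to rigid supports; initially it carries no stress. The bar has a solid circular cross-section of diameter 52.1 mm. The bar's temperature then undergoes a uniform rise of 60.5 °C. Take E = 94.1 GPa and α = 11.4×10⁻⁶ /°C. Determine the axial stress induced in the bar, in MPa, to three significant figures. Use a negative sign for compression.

-64.9 MPa

Free thermal expansion αLΔT = 11.4e-6 · 2040 · 60.5 = 1.407 mm.
The walls impose strain ε = −(1.407)/2040 = -6.8970e-04; σ = Eε = 94100 · -6.8970e-04 = -64.9 MPa.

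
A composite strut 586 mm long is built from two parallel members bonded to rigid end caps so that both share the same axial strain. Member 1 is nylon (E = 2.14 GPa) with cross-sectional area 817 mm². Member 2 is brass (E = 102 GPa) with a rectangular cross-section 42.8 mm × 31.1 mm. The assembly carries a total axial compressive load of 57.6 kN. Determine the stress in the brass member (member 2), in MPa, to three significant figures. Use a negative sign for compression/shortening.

-42.7 MPa

A_2 = 1331 mm².
Equal strain + equilibrium ⇒ each member carries load in proportion to AE: A₁E₁ = 1748000 N, A₂E₂ = 135800000 N, ΣAE = 137500000 N.
σ₂ = P·E₂/ΣAE = -57600·102000/137500000 = -42.72 MPa.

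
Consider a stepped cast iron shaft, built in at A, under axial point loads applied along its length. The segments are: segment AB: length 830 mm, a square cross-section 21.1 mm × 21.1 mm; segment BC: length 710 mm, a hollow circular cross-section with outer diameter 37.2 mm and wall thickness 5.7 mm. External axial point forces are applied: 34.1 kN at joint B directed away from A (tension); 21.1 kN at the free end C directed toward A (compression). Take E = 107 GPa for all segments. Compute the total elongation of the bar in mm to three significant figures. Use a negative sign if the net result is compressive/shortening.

Internal axial forces (sectioning from the free end, tension +): N_BC = -21.1 kN, N_AB = 13 kN.
A_AB = 445.2 mm².
A_BC = 564.1 mm².
δ_AB = 13000·830/(445.2·107000) = 0.2265 mm
δ_BC = -21100·710/(564.1·107000) = -0.2482 mm
δ = Σδ_i = -0.02171 mm.

-0.0217 mm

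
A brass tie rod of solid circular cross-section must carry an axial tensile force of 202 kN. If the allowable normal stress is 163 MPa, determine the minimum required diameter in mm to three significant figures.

39.7 mm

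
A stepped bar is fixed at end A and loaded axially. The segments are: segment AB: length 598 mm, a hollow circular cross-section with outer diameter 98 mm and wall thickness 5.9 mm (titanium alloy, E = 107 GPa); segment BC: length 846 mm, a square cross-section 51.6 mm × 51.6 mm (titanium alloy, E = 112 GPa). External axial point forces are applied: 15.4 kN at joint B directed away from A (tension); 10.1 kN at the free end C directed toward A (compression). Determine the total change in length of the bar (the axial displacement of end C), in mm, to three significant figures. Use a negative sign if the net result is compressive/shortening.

Internal axial forces (sectioning from the free end, tension +): N_BC = -10.1 kN, N_AB = 5.3 kN.
A_AB = 1707 mm².
A_BC = 2663 mm².
δ_AB = 5300·598/(1707·107000) = 0.01735 mm
δ_BC = -10100·846/(2663·112000) = -0.02865 mm
δ = Σδ_i = -0.0113 mm.

-0.0113 mm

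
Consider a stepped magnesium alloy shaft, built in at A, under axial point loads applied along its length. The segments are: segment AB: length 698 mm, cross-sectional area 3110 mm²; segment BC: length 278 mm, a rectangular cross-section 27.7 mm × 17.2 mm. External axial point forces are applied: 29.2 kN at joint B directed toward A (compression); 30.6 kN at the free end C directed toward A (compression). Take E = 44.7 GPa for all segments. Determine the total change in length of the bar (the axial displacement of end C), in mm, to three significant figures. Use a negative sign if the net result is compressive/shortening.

Internal axial forces (sectioning from the free end, tension +): N_BC = -30.6 kN, N_AB = -59.8 kN.
A_BC = 476.4 mm².
δ_AB = -59800·698/(3110·44700) = -0.3003 mm
δ_BC = -30600·278/(476.4·44700) = -0.3994 mm
δ = Σδ_i = -0.6997 mm.

-0.700 mm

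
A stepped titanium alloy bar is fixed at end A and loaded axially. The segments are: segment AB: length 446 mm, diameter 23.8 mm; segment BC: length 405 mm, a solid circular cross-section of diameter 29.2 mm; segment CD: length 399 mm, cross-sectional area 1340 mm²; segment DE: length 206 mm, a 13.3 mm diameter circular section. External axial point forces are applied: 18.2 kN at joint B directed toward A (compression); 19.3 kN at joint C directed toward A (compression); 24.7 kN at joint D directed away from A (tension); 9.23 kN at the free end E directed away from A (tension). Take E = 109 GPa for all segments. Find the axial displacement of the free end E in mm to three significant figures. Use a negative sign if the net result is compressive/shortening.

Internal axial forces (sectioning from the free end, tension +): N_DE = 9.23 kN, N_CD = 33.93 kN, N_BC = 14.63 kN, N_AB = -3.57 kN.
A_AB = 444.9 mm².
A_BC = 669.7 mm².
A_DE = 138.9 mm².
δ_AB = -3570·446/(444.9·109000) = -0.03283 mm
δ_BC = 14630·405/(669.7·109000) = 0.08117 mm
δ_CD = 33930·399/(1340·109000) = 0.09269 mm
δ_DE = 9230·206/(138.9·109000) = 0.1256 mm
δ = Σδ_i = 0.2666 mm.

0.267 mm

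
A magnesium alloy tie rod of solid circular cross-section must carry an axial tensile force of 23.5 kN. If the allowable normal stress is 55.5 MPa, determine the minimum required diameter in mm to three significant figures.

23.2 mm

Required area A ≥ P/σ_allow = 23500/55.5 = 423.4 mm².
For a solid circular section, d ≥ √(4A/π) = 23.22 mm.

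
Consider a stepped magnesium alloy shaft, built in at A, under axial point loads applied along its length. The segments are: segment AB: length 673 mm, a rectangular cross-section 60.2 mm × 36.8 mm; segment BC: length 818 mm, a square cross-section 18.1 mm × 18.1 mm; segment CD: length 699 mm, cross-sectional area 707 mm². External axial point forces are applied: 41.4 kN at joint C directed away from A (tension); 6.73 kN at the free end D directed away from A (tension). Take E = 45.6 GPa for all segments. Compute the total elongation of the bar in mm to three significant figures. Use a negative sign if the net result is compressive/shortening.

Internal axial forces (sectioning from the free end, tension +): N_CD = 6.73 kN, N_BC = 48.13 kN, N_AB = 48.13 kN.
A_AB = 2215 mm².
A_BC = 327.6 mm².
δ_AB = 48130·673/(2215·45600) = 0.3206 mm
δ_BC = 48130·818/(327.6·45600) = 2.635 mm
δ_CD = 6730·699/(707·45600) = 0.1459 mm
δ = Σδ_i = 3.102 mm.

3.10 mm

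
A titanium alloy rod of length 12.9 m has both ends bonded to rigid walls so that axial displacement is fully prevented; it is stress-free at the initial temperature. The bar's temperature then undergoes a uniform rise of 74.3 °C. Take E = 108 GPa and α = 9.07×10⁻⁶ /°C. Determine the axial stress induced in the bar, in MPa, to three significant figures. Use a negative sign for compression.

Free thermal expansion αLΔT = 9.07e-6 · 12900 · 74.3 = 8.693 mm.
The walls impose strain ε = −(8.693)/12900 = -6.7390e-04; σ = Eε = 108000 · -6.7390e-04 = -72.78 MPa.

-72.8 MPa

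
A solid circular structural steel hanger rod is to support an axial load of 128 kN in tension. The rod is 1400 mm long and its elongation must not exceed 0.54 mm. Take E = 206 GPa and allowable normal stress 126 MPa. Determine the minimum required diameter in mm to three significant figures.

Required area A ≥ P/σ_allow = 128000/126 = 1016 mm².
For a solid circular section, d ≥ √(4A/π) = 35.96 mm.
Elongation limit: A ≥ PL/(Eδ_allow) = 128000·1400/(206000·0.54) = 1611 mm² ⇒ d ≥ 45.29 mm.
The elongation limit governs.

45.3 mm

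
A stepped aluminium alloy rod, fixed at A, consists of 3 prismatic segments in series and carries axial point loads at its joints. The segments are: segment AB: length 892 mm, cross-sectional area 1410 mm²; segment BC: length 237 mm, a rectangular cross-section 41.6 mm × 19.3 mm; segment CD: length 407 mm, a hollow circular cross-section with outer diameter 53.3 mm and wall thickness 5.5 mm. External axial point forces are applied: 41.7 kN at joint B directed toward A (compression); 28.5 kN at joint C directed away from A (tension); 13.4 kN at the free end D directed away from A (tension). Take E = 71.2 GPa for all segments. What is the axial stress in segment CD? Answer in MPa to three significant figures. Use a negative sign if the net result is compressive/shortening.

Internal axial forces (sectioning from the free end, tension +): N_CD = 13.4 kN, N_BC = 41.9 kN, N_AB = 0.2 kN.
A_CD = 825.9 mm².
σ_CD = N_CD/A_CD = 13400/825.9 = 16.22 MPa.

16.2 MPa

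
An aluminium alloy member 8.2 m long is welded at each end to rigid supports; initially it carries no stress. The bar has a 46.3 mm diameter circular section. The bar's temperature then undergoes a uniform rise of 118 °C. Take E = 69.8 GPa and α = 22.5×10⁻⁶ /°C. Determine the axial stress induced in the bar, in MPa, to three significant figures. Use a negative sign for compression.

-185 MPa

Free thermal expansion αLΔT = 22.5e-6 · 8200 · 118 = 21.77 mm.
The walls impose strain ε = −(21.77)/8200 = -2.6550e-03; σ = Eε = 69800 · -2.6550e-03 = -185.3 MPa.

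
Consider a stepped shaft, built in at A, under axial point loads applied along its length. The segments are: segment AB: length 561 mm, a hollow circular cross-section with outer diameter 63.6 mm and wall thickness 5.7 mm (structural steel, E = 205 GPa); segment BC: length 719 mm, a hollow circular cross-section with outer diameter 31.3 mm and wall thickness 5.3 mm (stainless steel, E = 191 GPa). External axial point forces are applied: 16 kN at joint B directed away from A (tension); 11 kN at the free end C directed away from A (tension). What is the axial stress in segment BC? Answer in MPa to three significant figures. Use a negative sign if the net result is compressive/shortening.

25.4 MPa

Internal axial forces (sectioning from the free end, tension +): N_BC = 11 kN, N_AB = 27 kN.
A_BC = 432.9 mm².
σ_BC = N_BC/A_BC = 11000/432.9 = 25.41 MPa.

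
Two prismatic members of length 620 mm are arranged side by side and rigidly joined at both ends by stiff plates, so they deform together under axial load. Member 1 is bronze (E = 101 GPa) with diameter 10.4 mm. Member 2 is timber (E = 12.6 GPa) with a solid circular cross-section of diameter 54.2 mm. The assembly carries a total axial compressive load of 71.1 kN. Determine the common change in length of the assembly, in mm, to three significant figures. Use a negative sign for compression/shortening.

-1.17 mm

A_1 = 84.95 mm².
A_2 = 2307 mm².
Equal strain + equilibrium ⇒ each member carries load in proportion to AE: A₁E₁ = 8580000 N, A₂E₂ = 29070000 N, ΣAE = 37650000 N.
δ = PL/ΣAE = -71100·620/37650000 = -1.171 mm.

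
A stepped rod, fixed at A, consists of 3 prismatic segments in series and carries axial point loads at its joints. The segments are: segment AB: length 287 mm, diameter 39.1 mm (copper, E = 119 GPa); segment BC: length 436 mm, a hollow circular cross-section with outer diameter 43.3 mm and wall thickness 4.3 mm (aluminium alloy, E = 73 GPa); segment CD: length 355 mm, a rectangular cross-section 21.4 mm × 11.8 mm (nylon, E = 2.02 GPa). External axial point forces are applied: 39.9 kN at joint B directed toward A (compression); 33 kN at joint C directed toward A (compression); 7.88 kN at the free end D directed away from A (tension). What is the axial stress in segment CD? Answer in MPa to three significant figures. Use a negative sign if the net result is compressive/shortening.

31.2 MPa

Internal axial forces (sectioning from the free end, tension +): N_CD = 7.88 kN, N_BC = -25.12 kN, N_AB = -65.02 kN.
A_CD = 252.5 mm².
σ_CD = N_CD/A_CD = 7880/252.5 = 31.21 MPa.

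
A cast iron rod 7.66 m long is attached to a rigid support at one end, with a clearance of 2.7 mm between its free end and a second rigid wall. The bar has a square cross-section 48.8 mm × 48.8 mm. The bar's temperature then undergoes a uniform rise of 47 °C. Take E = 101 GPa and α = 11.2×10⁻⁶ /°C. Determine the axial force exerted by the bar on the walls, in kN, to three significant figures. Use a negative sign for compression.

Free thermal expansion αLΔT = 11.2e-6 · 7660 · 47 = 4.032 mm.
The walls engage after the gap closes; constrained expansion = 4.032 − 2.7 = 1.332 mm.
The walls impose strain ε = −(1.332)/7660 = -1.7392e-04; σ = Eε = 101000 · -1.7392e-04 = -17.57 MPa.
Wall reaction R = σ·A = -17.57·2381 = -41830 N = -41.83 kN.

-41.8 kN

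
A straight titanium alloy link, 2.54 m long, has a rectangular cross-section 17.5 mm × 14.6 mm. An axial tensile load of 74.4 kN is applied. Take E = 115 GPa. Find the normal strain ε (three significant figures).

A = 255.5 mm².
σ = N/A = 291.2 MPa; ε = σ/E = 291.2/115000 = 2.532e-03.

0.00253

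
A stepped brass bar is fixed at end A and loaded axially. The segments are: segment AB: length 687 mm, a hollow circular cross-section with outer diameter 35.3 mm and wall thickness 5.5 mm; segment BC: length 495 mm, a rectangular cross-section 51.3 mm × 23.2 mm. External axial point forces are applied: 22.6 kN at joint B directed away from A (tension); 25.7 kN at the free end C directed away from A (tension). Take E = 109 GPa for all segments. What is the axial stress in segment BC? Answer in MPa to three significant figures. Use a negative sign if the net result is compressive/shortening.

21.6 MPa

Internal axial forces (sectioning from the free end, tension +): N_BC = 25.7 kN, N_AB = 48.3 kN.
A_BC = 1190 mm².
σ_BC = N_BC/A_BC = 25700/1190 = 21.59 MPa.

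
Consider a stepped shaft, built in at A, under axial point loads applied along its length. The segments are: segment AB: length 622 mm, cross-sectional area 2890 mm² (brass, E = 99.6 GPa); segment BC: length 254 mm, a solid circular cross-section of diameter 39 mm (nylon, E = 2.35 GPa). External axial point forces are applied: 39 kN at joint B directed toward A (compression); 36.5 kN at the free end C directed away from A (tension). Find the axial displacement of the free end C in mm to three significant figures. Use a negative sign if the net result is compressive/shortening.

Internal axial forces (sectioning from the free end, tension +): N_BC = 36.5 kN, N_AB = -2.5 kN.
A_BC = 1195 mm².
δ_AB = -2500·622/(2890·99600) = -0.005402 mm
δ_BC = 36500·254/(1195·2350) = 3.302 mm
δ = Σδ_i = 3.297 mm.

3.30 mm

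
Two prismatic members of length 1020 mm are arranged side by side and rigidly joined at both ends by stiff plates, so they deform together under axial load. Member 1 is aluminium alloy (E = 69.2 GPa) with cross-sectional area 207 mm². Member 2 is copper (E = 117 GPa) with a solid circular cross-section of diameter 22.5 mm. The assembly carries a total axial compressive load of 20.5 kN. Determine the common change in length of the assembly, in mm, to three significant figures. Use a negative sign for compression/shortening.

-0.344 mm

A_2 = 397.6 mm².
Equal strain + equilibrium ⇒ each member carries load in proportion to AE: A₁E₁ = 14320000 N, A₂E₂ = 46520000 N, ΣAE = 60840000 N.
δ = PL/ΣAE = -20500·1020/60840000 = -0.3437 mm.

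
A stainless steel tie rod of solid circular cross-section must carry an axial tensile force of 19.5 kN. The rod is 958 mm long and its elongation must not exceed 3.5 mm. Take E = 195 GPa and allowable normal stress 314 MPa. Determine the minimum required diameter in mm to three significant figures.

8.89 mm

Required area A ≥ P/σ_allow = 19500/314 = 62.1 mm².
For a solid circular section, d ≥ √(4A/π) = 8.892 mm.
Elongation limit: A ≥ PL/(Eδ_allow) = 19500·958/(195000·3.5) = 27.37 mm² ⇒ d ≥ 5.903 mm.
The stress limit governs.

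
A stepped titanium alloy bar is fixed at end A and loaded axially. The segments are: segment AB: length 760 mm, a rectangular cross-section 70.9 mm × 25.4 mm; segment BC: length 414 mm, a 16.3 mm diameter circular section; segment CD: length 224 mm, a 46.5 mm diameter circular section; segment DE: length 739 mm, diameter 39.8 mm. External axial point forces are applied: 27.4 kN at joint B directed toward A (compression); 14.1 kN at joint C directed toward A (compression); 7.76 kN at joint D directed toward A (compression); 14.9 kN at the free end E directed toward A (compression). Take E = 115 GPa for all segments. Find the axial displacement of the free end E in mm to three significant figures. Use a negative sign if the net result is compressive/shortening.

Internal axial forces (sectioning from the free end, tension +): N_DE = -14.9 kN, N_CD = -22.66 kN, N_BC = -36.76 kN, N_AB = -64.16 kN.
A_AB = 1801 mm².
A_BC = 208.7 mm².
A_CD = 1698 mm².
A_DE = 1244 mm².
δ_AB = -64160·760/(1801·115000) = -0.2355 mm
δ_BC = -36760·414/(208.7·115000) = -0.6342 mm
δ_CD = -22660·224/(1698·115000) = -0.02599 mm
δ_DE = -14900·739/(1244·115000) = -0.07696 mm
δ = Σδ_i = -0.9726 mm.

-0.973 mm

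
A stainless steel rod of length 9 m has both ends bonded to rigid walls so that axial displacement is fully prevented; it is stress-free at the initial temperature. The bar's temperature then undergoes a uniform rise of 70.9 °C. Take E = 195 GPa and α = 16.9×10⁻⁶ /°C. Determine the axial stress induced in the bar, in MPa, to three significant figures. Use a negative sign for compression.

Free thermal expansion αLΔT = 16.9e-6 · 9000 · 70.9 = 10.78 mm.
The walls impose strain ε = −(10.78)/9000 = -1.1982e-03; σ = Eε = 195000 · -1.1982e-03 = -233.7 MPa.

-234 MPa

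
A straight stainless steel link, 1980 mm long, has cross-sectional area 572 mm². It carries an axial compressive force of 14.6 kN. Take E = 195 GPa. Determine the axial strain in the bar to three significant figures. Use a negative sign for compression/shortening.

-1.31e-04

σ = N/A = -25.52 MPa; ε = σ/E = -25.52/195000 = -1.309e-04.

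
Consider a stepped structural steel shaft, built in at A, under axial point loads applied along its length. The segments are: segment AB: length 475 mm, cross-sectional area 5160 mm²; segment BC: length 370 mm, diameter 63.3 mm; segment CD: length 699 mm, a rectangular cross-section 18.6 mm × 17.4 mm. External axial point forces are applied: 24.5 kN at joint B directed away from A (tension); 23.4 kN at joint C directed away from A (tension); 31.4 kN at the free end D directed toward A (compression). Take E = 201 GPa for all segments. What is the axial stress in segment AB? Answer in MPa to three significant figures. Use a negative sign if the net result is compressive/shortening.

Internal axial forces (sectioning from the free end, tension +): N_CD = -31.4 kN, N_BC = -8 kN, N_AB = 16.5 kN.
σ_AB = N_AB/A_AB = 16500/5160 = 3.198 MPa.

3.20 MPa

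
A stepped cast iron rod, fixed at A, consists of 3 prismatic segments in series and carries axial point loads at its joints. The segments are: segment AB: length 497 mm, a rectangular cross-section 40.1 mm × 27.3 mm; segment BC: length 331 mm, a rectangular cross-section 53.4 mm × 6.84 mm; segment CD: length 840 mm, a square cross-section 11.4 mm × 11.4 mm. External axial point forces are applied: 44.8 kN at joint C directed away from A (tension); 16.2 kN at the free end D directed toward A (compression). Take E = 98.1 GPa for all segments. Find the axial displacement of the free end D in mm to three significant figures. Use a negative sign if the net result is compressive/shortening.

-0.671 mm

Internal axial forces (sectioning from the free end, tension +): N_CD = -16.2 kN, N_BC = 28.6 kN, N_AB = 28.6 kN.
A_AB = 1095 mm².
A_BC = 365.3 mm².
A_CD = 130 mm².
δ_AB = 28600·497/(1095·98100) = 0.1324 mm
δ_BC = 28600·331/(365.3·98100) = 0.2642 mm
δ_CD = -16200·840/(130·98100) = -1.067 mm
δ = Σδ_i = -0.6708 mm.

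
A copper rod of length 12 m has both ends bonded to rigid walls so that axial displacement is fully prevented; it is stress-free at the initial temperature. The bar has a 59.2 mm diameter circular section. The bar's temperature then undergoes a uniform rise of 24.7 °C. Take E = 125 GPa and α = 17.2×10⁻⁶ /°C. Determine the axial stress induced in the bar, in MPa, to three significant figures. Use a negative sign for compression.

-53.1 MPa

Free thermal expansion αLΔT = 17.2e-6 · 12000 · 24.7 = 5.098 mm.
The walls impose strain ε = −(5.098)/12000 = -4.2484e-04; σ = Eε = 125000 · -4.2484e-04 = -53.1 MPa.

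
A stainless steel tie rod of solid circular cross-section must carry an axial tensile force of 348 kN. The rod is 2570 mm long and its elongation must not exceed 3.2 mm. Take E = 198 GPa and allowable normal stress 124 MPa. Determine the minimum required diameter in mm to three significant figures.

59.8 mm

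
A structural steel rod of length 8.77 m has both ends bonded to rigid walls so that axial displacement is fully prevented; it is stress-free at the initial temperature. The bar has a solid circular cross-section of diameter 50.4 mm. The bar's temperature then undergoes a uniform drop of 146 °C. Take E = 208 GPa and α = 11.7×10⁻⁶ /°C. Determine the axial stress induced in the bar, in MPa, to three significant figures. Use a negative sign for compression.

355 MPa

Free thermal expansion αLΔT = 11.7e-6 · 8770 · -146 = -14.98 mm.
The walls impose strain ε = −(-14.98)/8770 = 1.7082e-03; σ = Eε = 208000 · 1.7082e-03 = 355.3 MPa.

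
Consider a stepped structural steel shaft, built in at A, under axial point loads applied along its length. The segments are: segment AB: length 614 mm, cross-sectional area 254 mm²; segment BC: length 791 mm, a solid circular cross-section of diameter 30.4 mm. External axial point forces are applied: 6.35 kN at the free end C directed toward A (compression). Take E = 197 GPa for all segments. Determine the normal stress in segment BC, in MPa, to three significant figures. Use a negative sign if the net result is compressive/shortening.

Internal axial forces (sectioning from the free end, tension +): N_BC = -6.35 kN, N_AB = -6.35 kN.
A_BC = 725.8 mm².
σ_BC = N_BC/A_BC = -6350/725.8 = -8.749 MPa.

-8.75 MPa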